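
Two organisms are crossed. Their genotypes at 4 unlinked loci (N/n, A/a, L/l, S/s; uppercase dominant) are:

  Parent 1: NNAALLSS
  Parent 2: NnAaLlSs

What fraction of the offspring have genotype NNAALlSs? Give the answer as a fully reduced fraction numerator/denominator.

NNAALLSS gametes: NALS×16
NnAaLlSs gametes: NALS×1, NALs×1, NAlS×1, NAls×1, NaLS×1, NaLs×1, NalS×1, Nals×1, nALS×1, nALs×1, nAlS×1, nAls×1, naLS×1, naLs×1, nalS×1, nals×1
NNAALLSS×NnAaLlSs grid (16·16=256): NNAALLSS=16 NNAALLSs=16 NNAALlSS=16 NNAALlSs=16 NNAaLLSS=16 NNAaLLSs=16 NNAaLlSS=16 NNAaLlSs=16 NnAALLSS=16 NnAALLSs=16 NnAALlSS=16 NnAALlSs=16 NnAaLLSS=16 NnAaLLSs=16 NnAaLlSS=16 NnAaLlSs=16
NNAALlSs hits 16/256; gcd=16; 16÷16/256÷16 = 1/16

P(NNAALlSs) = 1/16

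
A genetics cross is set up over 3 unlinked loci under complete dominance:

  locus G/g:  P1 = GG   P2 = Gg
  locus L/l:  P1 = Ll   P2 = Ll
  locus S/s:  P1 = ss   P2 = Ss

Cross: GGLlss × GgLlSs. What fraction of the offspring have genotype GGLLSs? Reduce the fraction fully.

GGLlss gametes: GLs×4, Gls×4
GgLlSs gametes: GLS×1, GLs×1, GlS×1, Gls×1, gLS×1, gLs×1, glS×1, gls×1
GGLlss×GgLlSs grid (8·8=64): GGLLSs=4 GGLLss=4 GGLlSs=8 GGLlss=8 GGllSs=4 GGllss=4 GgLLSs=4 GgLLss=4 GgLlSs=8 GgLlss=8 GgllSs=4 Ggllss=4
GGLLSs hits 4/64; gcd=4; 4÷4/64÷4 = 1/16

P(GGLLSs) = 1/16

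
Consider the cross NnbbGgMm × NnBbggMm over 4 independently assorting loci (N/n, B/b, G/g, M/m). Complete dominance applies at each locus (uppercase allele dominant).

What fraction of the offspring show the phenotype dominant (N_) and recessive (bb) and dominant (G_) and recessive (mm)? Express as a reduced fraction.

NnbbGgMm gametes: NbGM×2, NbGm×2, NbgM×2, Nbgm×2, nbGM×2, nbGm×2, nbgM×2, nbgm×2
NnBbggMm gametes: NBgM×2, NBgm×2, NbgM×2, Nbgm×2, nBgM×2, nBgm×2, nbgM×2, nbgm×2
NnbbGgMm×NnBbggMm grid (16·16=256): NNBbGgMM=4 NNBbGgMm=8 NNBbGgmm=4 NNBbggMM=4 NNBbggMm=8 NNBbggmm=4 NNbbGgMM=4 NNbbGgMm=8 NNbbGgmm=4 NNbbggMM=4 NNbbggMm=8 NNbbggmm=4 NnBbGgMM=8 NnBbGgMm=16 NnBbGgmm=8 NnBbggMM=8 NnBbggMm=16 NnBbggmm=8 NnbbGgMM=8 NnbbGgMm=16 NnbbGgmm=8 NnbbggMM=8 NnbbggMm=16 Nnbbggmm=8 nnBbGgMM=4 nnBbGgMm=8 nnBbGgmm=4 nnBbggMM=4 nnBbggMm=8 nnBbggmm=4 nnbbGgMM=4 nnbbGgMm=8 nnbbGgmm=4 nnbbggMM=4 nnbbggMm=8 nnbbggmm=4
N_ bb G_ mm hits 12/256; gcd=4; 12÷4/256÷4 = 3/64

P(N_ bb G_ mm) = 3/64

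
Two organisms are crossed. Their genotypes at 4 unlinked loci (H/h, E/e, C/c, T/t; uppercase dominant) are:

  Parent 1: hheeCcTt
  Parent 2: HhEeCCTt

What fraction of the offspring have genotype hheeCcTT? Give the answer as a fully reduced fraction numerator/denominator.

hheeCcTt gametes: heCT×4, heCt×4, hecT×4, hect×4
HhEeCCTt gametes: HECT×2, HECt×2, HeCT×2, HeCt×2, hECT×2, hECt×2, heCT×2, heCt×2
hheeCcTt×HhEeCCTt grid (16·16=256): HhEeCCTT=8 HhEeCCTt=16 HhEeCCtt=8 HhEeCcTT=8 HhEeCcTt=16 HhEeCctt=8 HheeCCTT=8 HheeCCTt=16 HheeCCtt=8 HheeCcTT=8 HheeCcTt=16 HheeCctt=8 hhEeCCTT=8 hhEeCCTt=16 hhEeCCtt=8 hhEeCcTT=8 hhEeCcTt=16 hhEeCctt=8 hheeCCTT=8 hheeCCTt=16 hheeCCtt=8 hheeCcTT=8 hheeCcTt=16 hheeCctt=8
hheeCcTT hits 8/256; gcd=8; 8÷8/256÷8 = 1/32

P(hheeCcTT) = 1/32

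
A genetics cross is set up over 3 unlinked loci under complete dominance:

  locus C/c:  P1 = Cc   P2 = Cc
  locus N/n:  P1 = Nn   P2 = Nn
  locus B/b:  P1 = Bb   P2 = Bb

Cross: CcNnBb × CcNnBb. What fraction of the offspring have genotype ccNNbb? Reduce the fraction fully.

P(ccNNbb) = 1/64

CcNnBb gametes: CNB×1, CNb×1, CnB×1, Cnb×1, cNB×1, cNb×1, cnB×1, cnb×1
CcNnBb gametes: CNB×1, CNb×1, CnB×1, Cnb×1, cNB×1, cNb×1, cnB×1, cnb×1
CcNnBb×CcNnBb grid (8·8=64): CCNNBB=1 CCNNBb=2 CCNNbb=1 CCNnBB=2 CCNnBb=4 CCNnbb=2 CCnnBB=1 CCnnBb=2 CCnnbb=1 CcNNBB=2 CcNNBb=4 CcNNbb=2 CcNnBB=4 CcNnBb=8 CcNnbb=4 CcnnBB=2 CcnnBb=4 Ccnnbb=2 ccNNBB=1 ccNNBb=2 ccNNbb=1 ccNnBB=2 ccNnBb=4 ccNnbb=2 ccnnBB=1 ccnnBb=2 ccnnbb=1
ccNNbb hits 1/64; gcd=1; 1÷1/64÷1 = 1/64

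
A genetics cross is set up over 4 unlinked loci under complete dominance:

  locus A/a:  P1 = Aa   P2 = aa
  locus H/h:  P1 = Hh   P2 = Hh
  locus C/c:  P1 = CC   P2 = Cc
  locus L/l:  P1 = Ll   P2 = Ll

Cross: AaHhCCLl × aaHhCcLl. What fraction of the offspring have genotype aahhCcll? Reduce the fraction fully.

AaHhCCLl gametes: AHCL×2, AHCl×2, AhCL×2, AhCl×2, aHCL×2, aHCl×2, ahCL×2, ahCl×2
aaHhCcLl gametes: aHCL×2, aHCl×2, aHcL×2, aHcl×2, ahCL×2, ahCl×2, ahcL×2, ahcl×2
AaHhCCLl×aaHhCcLl grid (16·16=256): AaHHCCLL=4 AaHHCCLl=8 AaHHCCll=4 AaHHCcLL=4 AaHHCcLl=8 AaHHCcll=4 AaHhCCLL=8 AaHhCCLl=16 AaHhCCll=8 AaHhCcLL=8 AaHhCcLl=16 AaHhCcll=8 AahhCCLL=4 AahhCCLl=8 AahhCCll=4 AahhCcLL=4 AahhCcLl=8 AahhCcll=4 aaHHCCLL=4 aaHHCCLl=8 aaHHCCll=4 aaHHCcLL=4 aaHHCcLl=8 aaHHCcll=4 aaHhCCLL=8 aaHhCCLl=16 aaHhCCll=8 aaHhCcLL=8 aaHhCcLl=16 aaHhCcll=8 aahhCCLL=4 aahhCCLl=8 aahhCCll=4 aahhCcLL=4 aahhCcLl=8 aahhCcll=4
aahhCcll hits 4/256; gcd=4; 4÷4/256÷4 = 1/64

P(aahhCcll) = 1/64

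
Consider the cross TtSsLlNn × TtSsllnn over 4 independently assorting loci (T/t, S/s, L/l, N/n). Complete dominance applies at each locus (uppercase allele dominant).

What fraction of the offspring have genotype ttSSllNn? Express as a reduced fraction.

P(ttSSllNn) = 1/64

TtSsLlNn gametes: TSLN×1, TSLn×1, TSlN×1, TSln×1, TsLN×1, TsLn×1, TslN×1, Tsln×1, tSLN×1, tSLn×1, tSlN×1, tSln×1, tsLN×1, tsLn×1, tslN×1, tsln×1
TtSsllnn gametes: TSln×4, Tsln×4, tSln×4, tsln×4
TtSsLlNn×TtSsllnn grid (16·16=256): TTSSLlNn=4 TTSSLlnn=4 TTSSllNn=4 TTSSllnn=4 TTSsLlNn=8 TTSsLlnn=8 TTSsllNn=8 TTSsllnn=8 TTssLlNn=4 TTssLlnn=4 TTssllNn=4 TTssllnn=4 TtSSLlNn=8 TtSSLlnn=8 TtSSllNn=8 TtSSllnn=8 TtSsLlNn=16 TtSsLlnn=16 TtSsllNn=16 TtSsllnn=16 TtssLlNn=8 TtssLlnn=8 TtssllNn=8 Ttssllnn=8 ttSSLlNn=4 ttSSLlnn=4 ttSSllNn=4 ttSSllnn=4 ttSsLlNn=8 ttSsLlnn=8 ttSsllNn=8 ttSsllnn=8 ttssLlNn=4 ttssLlnn=4 ttssllNn=4 ttssllnn=4
ttSSllNn hits 4/256; gcd=4; 4÷4/256÷4 = 1/64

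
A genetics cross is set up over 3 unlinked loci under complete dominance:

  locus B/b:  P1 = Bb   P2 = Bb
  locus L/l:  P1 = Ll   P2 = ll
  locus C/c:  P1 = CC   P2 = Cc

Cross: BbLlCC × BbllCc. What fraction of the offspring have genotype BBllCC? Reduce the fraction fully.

BbLlCC gametes: BLC×2, BlC×2, bLC×2, blC×2
BbllCc gametes: BlC×2, Blc×2, blC×2, blc×2
BbLlCC×BbllCc grid (8·8=64): BBLlCC=4 BBLlCc=4 BBllCC=4 BBllCc=4 BbLlCC=8 BbLlCc=8 BbllCC=8 BbllCc=8 bbLlCC=4 bbLlCc=4 bbllCC=4 bbllCc=4
BBllCC hits 4/64; gcd=4; 4÷4/64÷4 = 1/16

P(BBllCC) = 1/16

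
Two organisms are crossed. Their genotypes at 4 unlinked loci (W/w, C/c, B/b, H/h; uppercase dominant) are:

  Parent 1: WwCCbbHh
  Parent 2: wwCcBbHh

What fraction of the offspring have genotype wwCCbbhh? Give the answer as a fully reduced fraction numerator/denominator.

WwCCbbHh gametes: WCbH×4, WCbh×4, wCbH×4, wCbh×4
wwCcBbHh gametes: wCBH×2, wCBh×2, wCbH×2, wCbh×2, wcBH×2, wcBh×2, wcbH×2, wcbh×2
WwCCbbHh×wwCcBbHh grid (16·16=256): WwCCBbHH=8 WwCCBbHh=16 WwCCBbhh=8 WwCCbbHH=8 WwCCbbHh=16 WwCCbbhh=8 WwCcBbHH=8 WwCcBbHh=16 WwCcBbhh=8 WwCcbbHH=8 WwCcbbHh=16 WwCcbbhh=8 wwCCBbHH=8 wwCCBbHh=16 wwCCBbhh=8 wwCCbbHH=8 wwCCbbHh=16 wwCCbbhh=8 wwCcBbHH=8 wwCcBbHh=16 wwCcBbhh=8 wwCcbbHH=8 wwCcbbHh=16 wwCcbbhh=8
wwCCbbhh hits 8/256; gcd=8; 8÷8/256÷8 = 1/32

P(wwCCbbhh) = 1/32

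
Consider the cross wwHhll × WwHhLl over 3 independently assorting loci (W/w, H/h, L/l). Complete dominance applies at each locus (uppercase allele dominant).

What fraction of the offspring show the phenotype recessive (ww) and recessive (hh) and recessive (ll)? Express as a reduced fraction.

wwHhll gametes: wHl×4, whl×4
WwHhLl gametes: WHL×1, WHl×1, WhL×1, Whl×1, wHL×1, wHl×1, whL×1, whl×1
wwHhll×WwHhLl grid (8·8=64): WwHHLl=4 WwHHll=4 WwHhLl=8 WwHhll=8 WwhhLl=4 Wwhhll=4 wwHHLl=4 wwHHll=4 wwHhLl=8 wwHhll=8 wwhhLl=4 wwhhll=4
ww hh ll hits 4/64; gcd=4; 4÷4/64÷4 = 1/16

P(ww hh ll) = 1/16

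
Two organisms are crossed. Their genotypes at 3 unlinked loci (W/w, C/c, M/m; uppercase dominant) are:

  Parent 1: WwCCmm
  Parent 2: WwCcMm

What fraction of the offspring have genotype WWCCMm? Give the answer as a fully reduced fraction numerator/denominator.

WwCCmm gametes: WCm×4, wCm×4
WwCcMm gametes: WCM×1, WCm×1, WcM×1, Wcm×1, wCM×1, wCm×1, wcM×1, wcm×1
WwCCmm×WwCcMm grid (8·8=64): WWCCMm=4 WWCCmm=4 WWCcMm=4 WWCcmm=4 WwCCMm=8 WwCCmm=8 WwCcMm=8 WwCcmm=8 wwCCMm=4 wwCCmm=4 wwCcMm=4 wwCcmm=4
WWCCMm hits 4/64; gcd=4; 4÷4/64÷4 = 1/16

P(WWCCMm) = 1/16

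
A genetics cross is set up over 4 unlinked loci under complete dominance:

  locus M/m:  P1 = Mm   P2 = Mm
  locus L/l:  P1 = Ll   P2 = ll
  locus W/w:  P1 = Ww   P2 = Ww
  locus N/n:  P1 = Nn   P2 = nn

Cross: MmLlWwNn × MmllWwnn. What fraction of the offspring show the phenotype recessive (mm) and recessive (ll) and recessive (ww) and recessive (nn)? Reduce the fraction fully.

P(mm ll ww nn) = 1/64

MmLlWwNn gametes: MLWN×1, MLWn×1, MLwN×1, MLwn×1, MlWN×1, MlWn×1, MlwN×1, Mlwn×1, mLWN×1, mLWn×1, mLwN×1, mLwn×1, mlWN×1, mlWn×1, mlwN×1, mlwn×1
MmllWwnn gametes: MlWn×4, Mlwn×4, mlWn×4, mlwn×4
MmLlWwNn×MmllWwnn grid (16·16=256): MMLlWWNn=4 MMLlWWnn=4 MMLlWwNn=8 MMLlWwnn=8 MMLlwwNn=4 MMLlwwnn=4 MMllWWNn=4 MMllWWnn=4 MMllWwNn=8 MMllWwnn=8 MMllwwNn=4 MMllwwnn=4 MmLlWWNn=8 MmLlWWnn=8 MmLlWwNn=16 MmLlWwnn=16 MmLlwwNn=8 MmLlwwnn=8 MmllWWNn=8 MmllWWnn=8 MmllWwNn=16 MmllWwnn=16 MmllwwNn=8 Mmllwwnn=8 mmLlWWNn=4 mmLlWWnn=4 mmLlWwNn=8 mmLlWwnn=8 mmLlwwNn=4 mmLlwwnn=4 mmllWWNn=4 mmllWWnn=4 mmllWwNn=8 mmllWwnn=8 mmllwwNn=4 mmllwwnn=4
mm ll ww nn hits 4/256; gcd=4; 4÷4/256÷4 = 1/64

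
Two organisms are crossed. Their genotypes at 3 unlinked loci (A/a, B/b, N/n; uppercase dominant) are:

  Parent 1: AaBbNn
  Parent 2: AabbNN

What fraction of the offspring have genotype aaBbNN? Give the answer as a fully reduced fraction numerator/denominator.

AaBbNn gametes: ABN×1, ABn×1, AbN×1, Abn×1, aBN×1, aBn×1, abN×1, abn×1
AabbNN gametes: AbN×4, abN×4
AaBbNn×AabbNN grid (8·8=64): AABbNN=4 AABbNn=4 AAbbNN=4 AAbbNn=4 AaBbNN=8 AaBbNn=8 AabbNN=8 AabbNn=8 aaBbNN=4 aaBbNn=4 aabbNN=4 aabbNn=4
aaBbNN hits 4/64; gcd=4; 4÷4/64÷4 = 1/16

P(aaBbNN) = 1/16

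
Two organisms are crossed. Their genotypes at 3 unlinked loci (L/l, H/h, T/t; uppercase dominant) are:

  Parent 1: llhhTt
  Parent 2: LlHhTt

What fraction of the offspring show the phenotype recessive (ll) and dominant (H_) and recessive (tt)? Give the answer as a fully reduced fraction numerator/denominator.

P(ll H_ tt) = 1/16

llhhTt gametes: lhT×4, lht×4
LlHhTt gametes: LHT×1, LHt×1, LhT×1, Lht×1, lHT×1, lHt×1, lhT×1, lht×1
llhhTt×LlHhTt grid (8·8=64): LlHhTT=4 LlHhTt=8 LlHhtt=4 LlhhTT=4 LlhhTt=8 Llhhtt=4 llHhTT=4 llHhTt=8 llHhtt=4 llhhTT=4 llhhTt=8 llhhtt=4
ll H_ tt hits 4/64; gcd=4; 4÷4/64÷4 = 1/16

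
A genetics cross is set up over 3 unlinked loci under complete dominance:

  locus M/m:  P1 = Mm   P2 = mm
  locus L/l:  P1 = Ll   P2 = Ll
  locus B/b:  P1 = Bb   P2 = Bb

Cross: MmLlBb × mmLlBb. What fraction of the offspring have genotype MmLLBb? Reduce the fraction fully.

P(MmLLBb) = 1/16

MmLlBb gametes: MLB×1, MLb×1, MlB×1, Mlb×1, mLB×1, mLb×1, mlB×1, mlb×1
mmLlBb gametes: mLB×2, mLb×2, mlB×2, mlb×2
MmLlBb×mmLlBb grid (8·8=64): MmLLBB=2 MmLLBb=4 MmLLbb=2 MmLlBB=4 MmLlBb=8 MmLlbb=4 MmllBB=2 MmllBb=4 Mmllbb=2 mmLLBB=2 mmLLBb=4 mmLLbb=2 mmLlBB=4 mmLlBb=8 mmLlbb=4 mmllBB=2 mmllBb=4 mmllbb=2
MmLLBb hits 4/64; gcd=4; 4÷4/64÷4 = 1/16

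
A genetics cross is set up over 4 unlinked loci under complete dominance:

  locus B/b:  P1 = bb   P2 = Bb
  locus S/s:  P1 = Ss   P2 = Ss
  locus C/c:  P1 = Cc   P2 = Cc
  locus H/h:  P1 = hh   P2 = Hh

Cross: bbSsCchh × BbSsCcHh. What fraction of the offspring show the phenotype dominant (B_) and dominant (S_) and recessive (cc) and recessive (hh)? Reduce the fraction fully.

bbSsCchh gametes: bSCh×4, bSch×4, bsCh×4, bsch×4
BbSsCcHh gametes: BSCH×1, BSCh×1, BScH×1, BSch×1, BsCH×1, BsCh×1, BscH×1, Bsch×1, bSCH×1, bSCh×1, bScH×1, bSch×1, bsCH×1, bsCh×1, bscH×1, bsch×1
bbSsCchh×BbSsCcHh grid (16·16=256): BbSSCCHh=4 BbSSCChh=4 BbSSCcHh=8 BbSSCchh=8 BbSSccHh=4 BbSScchh=4 BbSsCCHh=8 BbSsCChh=8 BbSsCcHh=16 BbSsCchh=16 BbSsccHh=8 BbSscchh=8 BbssCCHh=4 BbssCChh=4 BbssCcHh=8 BbssCchh=8 BbssccHh=4 Bbsscchh=4 bbSSCCHh=4 bbSSCChh=4 bbSSCcHh=8 bbSSCchh=8 bbSSccHh=4 bbSScchh=4 bbSsCCHh=8 bbSsCChh=8 bbSsCcHh=16 bbSsCchh=16 bbSsccHh=8 bbSscchh=8 bbssCCHh=4 bbssCChh=4 bbssCcHh=8 bbssCchh=8 bbssccHh=4 bbsscchh=4
B_ S_ cc hh hits 12/256; gcd=4; 12÷4/256÷4 = 3/64

P(B_ S_ cc hh) = 3/64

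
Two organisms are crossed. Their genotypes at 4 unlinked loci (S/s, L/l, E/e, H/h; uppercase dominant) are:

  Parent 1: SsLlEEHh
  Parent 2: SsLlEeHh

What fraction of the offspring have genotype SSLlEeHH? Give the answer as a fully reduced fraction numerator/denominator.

P(SSLlEeHH) = 1/64

SsLlEEHh gametes: SLEH×2, SLEh×2, SlEH×2, SlEh×2, sLEH×2, sLEh×2, slEH×2, slEh×2
SsLlEeHh gametes: SLEH×1, SLEh×1, SLeH×1, SLeh×1, SlEH×1, SlEh×1, SleH×1, Sleh×1, sLEH×1, sLEh×1, sLeH×1, sLeh×1, slEH×1, slEh×1, sleH×1, sleh×1
SsLlEEHh×SsLlEeHh grid (16·16=256): SSLLEEHH=2 SSLLEEHh=4 SSLLEEhh=2 SSLLEeHH=2 SSLLEeHh=4 SSLLEehh=2 SSLlEEHH=4 SSLlEEHh=8 SSLlEEhh=4 SSLlEeHH=4 SSLlEeHh=8 SSLlEehh=4 SSllEEHH=2 SSllEEHh=4 SSllEEhh=2 SSllEeHH=2 SSllEeHh=4 SSllEehh=2 SsLLEEHH=4 SsLLEEHh=8 SsLLEEhh=4 SsLLEeHH=4 SsLLEeHh=8 SsLLEehh=4 SsLlEEHH=8 SsLlEEHh=16 SsLlEEhh=8 SsLlEeHH=8 SsLlEeHh=16 SsLlEehh=8 SsllEEHH=4 SsllEEHh=8 SsllEEhh=4 SsllEeHH=4 SsllEeHh=8 SsllEehh=4 ssLLEEHH=2 ssLLEEHh=4 ssLLEEhh=2 ssLLEeHH=2 ssLLEeHh=4 ssLLEehh=2 ssLlEEHH=4 ssLlEEHh=8 ssLlEEhh=4 ssLlEeHH=4 ssLlEeHh=8 ssLlEehh=4 ssllEEHH=2 ssllEEHh=4 ssllEEhh=2 ssllEeHH=2 ssllEeHh=4 ssllEehh=2
SSLlEeHH hits 4/256; gcd=4; 4÷4/256÷4 = 1/64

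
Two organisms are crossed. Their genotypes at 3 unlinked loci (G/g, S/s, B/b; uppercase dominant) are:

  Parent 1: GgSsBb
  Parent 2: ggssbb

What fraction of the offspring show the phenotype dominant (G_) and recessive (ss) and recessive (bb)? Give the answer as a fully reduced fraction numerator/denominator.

GgSsBb gametes: GSB×1, GSb×1, GsB×1, Gsb×1, gSB×1, gSb×1, gsB×1, gsb×1
ggssbb gametes: gsb×8
GgSsBb×ggssbb grid (8·8=64): GgSsBb=8 GgSsbb=8 GgssBb=8 Ggssbb=8 ggSsBb=8 ggSsbb=8 ggssBb=8 ggssbb=8
G_ ss bb hits 8/64; gcd=8; 8÷8/64÷8 = 1/8

P(G_ ss bb) = 1/8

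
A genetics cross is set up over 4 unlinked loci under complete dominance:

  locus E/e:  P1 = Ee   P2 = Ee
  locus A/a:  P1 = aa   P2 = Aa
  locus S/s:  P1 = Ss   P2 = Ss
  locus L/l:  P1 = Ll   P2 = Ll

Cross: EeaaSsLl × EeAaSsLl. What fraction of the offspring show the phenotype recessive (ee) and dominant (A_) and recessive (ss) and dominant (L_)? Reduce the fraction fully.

EeaaSsLl gametes: EaSL×2, EaSl×2, EasL×2, Easl×2, eaSL×2, eaSl×2, easL×2, easl×2
EeAaSsLl gametes: EASL×1, EASl×1, EAsL×1, EAsl×1, EaSL×1, EaSl×1, EasL×1, Easl×1, eASL×1, eASl×1, eAsL×1, eAsl×1, eaSL×1, eaSl×1, easL×1, easl×1
EeaaSsLl×EeAaSsLl grid (16·16=256): EEAaSSLL=2 EEAaSSLl=4 EEAaSSll=2 EEAaSsLL=4 EEAaSsLl=8 EEAaSsll=4 EEAassLL=2 EEAassLl=4 EEAassll=2 EEaaSSLL=2 EEaaSSLl=4 EEaaSSll=2 EEaaSsLL=4 EEaaSsLl=8 EEaaSsll=4 EEaassLL=2 EEaassLl=4 EEaassll=2 EeAaSSLL=4 EeAaSSLl=8 EeAaSSll=4 EeAaSsLL=8 EeAaSsLl=16 EeAaSsll=8 EeAassLL=4 EeAassLl=8 EeAassll=4 EeaaSSLL=4 EeaaSSLl=8 EeaaSSll=4 EeaaSsLL=8 EeaaSsLl=16 EeaaSsll=8 EeaassLL=4 EeaassLl=8 Eeaassll=4 eeAaSSLL=2 eeAaSSLl=4 eeAaSSll=2 eeAaSsLL=4 eeAaSsLl=8 eeAaSsll=4 eeAassLL=2 eeAassLl=4 eeAassll=2 eeaaSSLL=2 eeaaSSLl=4 eeaaSSll=2 eeaaSsLL=4 eeaaSsLl=8 eeaaSsll=4 eeaassLL=2 eeaassLl=4 eeaassll=2
ee A_ ss L_ hits 6/256; gcd=2; 6÷2/256÷2 = 3/128

P(ee A_ ss L_) = 3/128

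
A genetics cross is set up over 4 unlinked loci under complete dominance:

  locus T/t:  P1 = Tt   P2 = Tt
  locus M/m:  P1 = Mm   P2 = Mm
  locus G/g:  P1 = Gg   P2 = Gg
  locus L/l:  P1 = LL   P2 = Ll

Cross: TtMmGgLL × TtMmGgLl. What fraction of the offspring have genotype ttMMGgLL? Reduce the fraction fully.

P(ttMMGgLL) = 1/64

TtMmGgLL gametes: TMGL×2, TMgL×2, TmGL×2, TmgL×2, tMGL×2, tMgL×2, tmGL×2, tmgL×2
TtMmGgLl gametes: TMGL×1, TMGl×1, TMgL×1, TMgl×1, TmGL×1, TmGl×1, TmgL×1, Tmgl×1, tMGL×1, tMGl×1, tMgL×1, tMgl×1, tmGL×1, tmGl×1, tmgL×1, tmgl×1
TtMmGgLL×TtMmGgLl grid (16·16=256): TTMMGGLL=2 TTMMGGLl=2 TTMMGgLL=4 TTMMGgLl=4 TTMMggLL=2 TTMMggLl=2 TTMmGGLL=4 TTMmGGLl=4 TTMmGgLL=8 TTMmGgLl=8 TTMmggLL=4 TTMmggLl=4 TTmmGGLL=2 TTmmGGLl=2 TTmmGgLL=4 TTmmGgLl=4 TTmmggLL=2 TTmmggLl=2 TtMMGGLL=4 TtMMGGLl=4 TtMMGgLL=8 TtMMGgLl=8 TtMMggLL=4 TtMMggLl=4 TtMmGGLL=8 TtMmGGLl=8 TtMmGgLL=16 TtMmGgLl=16 TtMmggLL=8 TtMmggLl=8 TtmmGGLL=4 TtmmGGLl=4 TtmmGgLL=8 TtmmGgLl=8 TtmmggLL=4 TtmmggLl=4 ttMMGGLL=2 ttMMGGLl=2 ttMMGgLL=4 ttMMGgLl=4 ttMMggLL=2 ttMMggLl=2 ttMmGGLL=4 ttMmGGLl=4 ttMmGgLL=8 ttMmGgLl=8 ttMmggLL=4 ttMmggLl=4 ttmmGGLL=2 ttmmGGLl=2 ttmmGgLL=4 ttmmGgLl=4 ttmmggLL=2 ttmmggLl=2
ttMMGgLL hits 4/256; gcd=4; 4÷4/256÷4 = 1/64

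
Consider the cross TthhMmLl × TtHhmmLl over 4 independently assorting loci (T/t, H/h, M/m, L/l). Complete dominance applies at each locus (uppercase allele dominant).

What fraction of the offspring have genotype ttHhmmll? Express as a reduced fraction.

TthhMmLl gametes: ThML×2, ThMl×2, ThmL×2, Thml×2, thML×2, thMl×2, thmL×2, thml×2
TtHhmmLl gametes: THmL×2, THml×2, ThmL×2, Thml×2, tHmL×2, tHml×2, thmL×2, thml×2
TthhMmLl×TtHhmmLl grid (16·16=256): TTHhMmLL=4 TTHhMmLl=8 TTHhMmll=4 TTHhmmLL=4 TTHhmmLl=8 TTHhmmll=4 TThhMmLL=4 TThhMmLl=8 TThhMmll=4 TThhmmLL=4 TThhmmLl=8 TThhmmll=4 TtHhMmLL=8 TtHhMmLl=16 TtHhMmll=8 TtHhmmLL=8 TtHhmmLl=16 TtHhmmll=8 TthhMmLL=8 TthhMmLl=16 TthhMmll=8 TthhmmLL=8 TthhmmLl=16 Tthhmmll=8 ttHhMmLL=4 ttHhMmLl=8 ttHhMmll=4 ttHhmmLL=4 ttHhmmLl=8 ttHhmmll=4 tthhMmLL=4 tthhMmLl=8 tthhMmll=4 tthhmmLL=4 tthhmmLl=8 tthhmmll=4
ttHhmmll hits 4/256; gcd=4; 4÷4/256÷4 = 1/64

P(ttHhmmll) = 1/64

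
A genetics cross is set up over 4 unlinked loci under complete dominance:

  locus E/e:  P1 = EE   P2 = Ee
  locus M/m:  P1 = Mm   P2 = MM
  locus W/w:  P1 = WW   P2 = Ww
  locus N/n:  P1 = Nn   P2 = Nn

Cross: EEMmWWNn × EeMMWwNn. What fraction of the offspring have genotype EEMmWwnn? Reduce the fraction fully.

EEMmWWNn gametes: EMWN×4, EMWn×4, EmWN×4, EmWn×4
EeMMWwNn gametes: EMWN×2, EMWn×2, EMwN×2, EMwn×2, eMWN×2, eMWn×2, eMwN×2, eMwn×2
EEMmWWNn×EeMMWwNn grid (16·16=256): EEMMWWNN=8 EEMMWWNn=16 EEMMWWnn=8 EEMMWwNN=8 EEMMWwNn=16 EEMMWwnn=8 EEMmWWNN=8 EEMmWWNn=16 EEMmWWnn=8 EEMmWwNN=8 EEMmWwNn=16 EEMmWwnn=8 EeMMWWNN=8 EeMMWWNn=16 EeMMWWnn=8 EeMMWwNN=8 EeMMWwNn=16 EeMMWwnn=8 EeMmWWNN=8 EeMmWWNn=16 EeMmWWnn=8 EeMmWwNN=8 EeMmWwNn=16 EeMmWwnn=8
EEMmWwnn hits 8/256; gcd=8; 8÷8/256÷8 = 1/32

P(EEMmWwnn) = 1/32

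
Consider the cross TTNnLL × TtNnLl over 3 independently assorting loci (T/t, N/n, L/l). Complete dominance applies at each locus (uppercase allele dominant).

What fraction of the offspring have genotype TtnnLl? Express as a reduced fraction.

P(TtnnLl) = 1/16

TTNnLL gametes: TNL×4, TnL×4
TtNnLl gametes: TNL×1, TNl×1, TnL×1, Tnl×1, tNL×1, tNl×1, tnL×1, tnl×1
TTNnLL×TtNnLl grid (8·8=64): TTNNLL=4 TTNNLl=4 TTNnLL=8 TTNnLl=8 TTnnLL=4 TTnnLl=4 TtNNLL=4 TtNNLl=4 TtNnLL=8 TtNnLl=8 TtnnLL=4 TtnnLl=4
TtnnLl hits 4/64; gcd=4; 4÷4/64÷4 = 1/16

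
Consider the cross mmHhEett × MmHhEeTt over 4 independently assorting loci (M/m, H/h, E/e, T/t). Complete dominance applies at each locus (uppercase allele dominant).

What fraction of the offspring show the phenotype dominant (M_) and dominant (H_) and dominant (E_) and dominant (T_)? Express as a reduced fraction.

mmHhEett gametes: mHEt×4, mHet×4, mhEt×4, mhet×4
MmHhEeTt gametes: MHET×1, MHEt×1, MHeT×1, MHet×1, MhET×1, MhEt×1, MheT×1, Mhet×1, mHET×1, mHEt×1, mHeT×1, mHet×1, mhET×1, mhEt×1, mheT×1, mhet×1
mmHhEett×MmHhEeTt grid (16·16=256): MmHHEETt=4 MmHHEEtt=4 MmHHEeTt=8 MmHHEett=8 MmHHeeTt=4 MmHHeett=4 MmHhEETt=8 MmHhEEtt=8 MmHhEeTt=16 MmHhEett=16 MmHheeTt=8 MmHheett=8 MmhhEETt=4 MmhhEEtt=4 MmhhEeTt=8 MmhhEett=8 MmhheeTt=4 Mmhheett=4 mmHHEETt=4 mmHHEEtt=4 mmHHEeTt=8 mmHHEett=8 mmHHeeTt=4 mmHHeett=4 mmHhEETt=8 mmHhEEtt=8 mmHhEeTt=16 mmHhEett=16 mmHheeTt=8 mmHheett=8 mmhhEETt=4 mmhhEEtt=4 mmhhEeTt=8 mmhhEett=8 mmhheeTt=4 mmhheett=4
M_ H_ E_ T_ hits 36/256; gcd=4; 36÷4/256÷4 = 9/64

P(M_ H_ E_ T_) = 9/64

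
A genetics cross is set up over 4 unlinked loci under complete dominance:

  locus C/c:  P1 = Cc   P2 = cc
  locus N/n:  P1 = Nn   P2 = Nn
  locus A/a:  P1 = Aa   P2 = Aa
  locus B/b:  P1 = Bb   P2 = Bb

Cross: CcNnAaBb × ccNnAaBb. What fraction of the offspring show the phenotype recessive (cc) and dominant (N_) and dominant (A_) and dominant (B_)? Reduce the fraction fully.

P(cc N_ A_ B_) = 27/128

CcNnAaBb gametes: CNAB×1, CNAb×1, CNaB×1, CNab×1, CnAB×1, CnAb×1, CnaB×1, Cnab×1, cNAB×1, cNAb×1, cNaB×1, cNab×1, cnAB×1, cnAb×1, cnaB×1, cnab×1
ccNnAaBb gametes: cNAB×2, cNAb×2, cNaB×2, cNab×2, cnAB×2, cnAb×2, cnaB×2, cnab×2
CcNnAaBb×ccNnAaBb grid (16·16=256): CcNNAABB=2 CcNNAABb=4 CcNNAAbb=2 CcNNAaBB=4 CcNNAaBb=8 CcNNAabb=4 CcNNaaBB=2 CcNNaaBb=4 CcNNaabb=2 CcNnAABB=4 CcNnAABb=8 CcNnAAbb=4 CcNnAaBB=8 CcNnAaBb=16 CcNnAabb=8 CcNnaaBB=4 CcNnaaBb=8 CcNnaabb=4 CcnnAABB=2 CcnnAABb=4 CcnnAAbb=2 CcnnAaBB=4 CcnnAaBb=8 CcnnAabb=4 CcnnaaBB=2 CcnnaaBb=4 Ccnnaabb=2 ccNNAABB=2 ccNNAABb=4 ccNNAAbb=2 ccNNAaBB=4 ccNNAaBb=8 ccNNAabb=4 ccNNaaBB=2 ccNNaaBb=4 ccNNaabb=2 ccNnAABB=4 ccNnAABb=8 ccNnAAbb=4 ccNnAaBB=8 ccNnAaBb=16 ccNnAabb=8 ccNnaaBB=4 ccNnaaBb=8 ccNnaabb=4 ccnnAABB=2 ccnnAABb=4 ccnnAAbb=2 ccnnAaBB=4 ccnnAaBb=8 ccnnAabb=4 ccnnaaBB=2 ccnnaaBb=4 ccnnaabb=2
cc N_ A_ B_ hits 54/256; gcd=2; 54÷2/256÷2 = 27/128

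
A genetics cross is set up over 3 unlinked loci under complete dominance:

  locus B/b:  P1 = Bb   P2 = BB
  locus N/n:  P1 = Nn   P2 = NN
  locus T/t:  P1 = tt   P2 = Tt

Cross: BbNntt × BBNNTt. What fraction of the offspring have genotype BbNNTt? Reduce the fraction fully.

BbNntt gametes: BNt×2, Bnt×2, bNt×2, bnt×2
BBNNTt gametes: BNT×4, BNt×4
BbNntt×BBNNTt grid (8·8=64): BBNNTt=8 BBNNtt=8 BBNnTt=8 BBNntt=8 BbNNTt=8 BbNNtt=8 BbNnTt=8 BbNntt=8
BbNNTt hits 8/64; gcd=8; 8÷8/64÷8 = 1/8

P(BbNNTt) = 1/8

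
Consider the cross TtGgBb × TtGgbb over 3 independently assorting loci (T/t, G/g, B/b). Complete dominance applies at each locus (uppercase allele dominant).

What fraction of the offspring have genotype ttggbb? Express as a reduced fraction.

TtGgBb gametes: TGB×1, TGb×1, TgB×1, Tgb×1, tGB×1, tGb×1, tgB×1, tgb×1
TtGgbb gametes: TGb×2, Tgb×2, tGb×2, tgb×2
TtGgBb×TtGgbb grid (8·8=64): TTGGBb=2 TTGGbb=2 TTGgBb=4 TTGgbb=4 TTggBb=2 TTggbb=2 TtGGBb=4 TtGGbb=4 TtGgBb=8 TtGgbb=8 TtggBb=4 Ttggbb=4 ttGGBb=2 ttGGbb=2 ttGgBb=4 ttGgbb=4 ttggBb=2 ttggbb=2
ttggbb hits 2/64; gcd=2; 2÷2/64÷2 = 1/32

P(ttggbb) = 1/32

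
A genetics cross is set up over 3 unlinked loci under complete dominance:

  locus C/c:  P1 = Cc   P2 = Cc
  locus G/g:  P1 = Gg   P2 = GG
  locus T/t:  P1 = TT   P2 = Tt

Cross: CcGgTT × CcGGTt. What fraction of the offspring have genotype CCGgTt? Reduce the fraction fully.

P(CCGgTt) = 1/16

CcGgTT gametes: CGT×2, CgT×2, cGT×2, cgT×2
CcGGTt gametes: CGT×2, CGt×2, cGT×2, cGt×2
CcGgTT×CcGGTt grid (8·8=64): CCGGTT=4 CCGGTt=4 CCGgTT=4 CCGgTt=4 CcGGTT=8 CcGGTt=8 CcGgTT=8 CcGgTt=8 ccGGTT=4 ccGGTt=4 ccGgTT=4 ccGgTt=4
CCGgTt hits 4/64; gcd=4; 4÷4/64÷4 = 1/16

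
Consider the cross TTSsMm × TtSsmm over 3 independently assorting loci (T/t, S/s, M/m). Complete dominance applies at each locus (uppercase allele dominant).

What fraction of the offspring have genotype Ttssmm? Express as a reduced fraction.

P(Ttssmm) = 1/16

TTSsMm gametes: TSM×2, TSm×2, TsM×2, Tsm×2
TtSsmm gametes: TSm×2, Tsm×2, tSm×2, tsm×2
TTSsMm×TtSsmm grid (8·8=64): TTSSMm=4 TTSSmm=4 TTSsMm=8 TTSsmm=8 TTssMm=4 TTssmm=4 TtSSMm=4 TtSSmm=4 TtSsMm=8 TtSsmm=8 TtssMm=4 Ttssmm=4
Ttssmm hits 4/64; gcd=4; 4÷4/64÷4 = 1/16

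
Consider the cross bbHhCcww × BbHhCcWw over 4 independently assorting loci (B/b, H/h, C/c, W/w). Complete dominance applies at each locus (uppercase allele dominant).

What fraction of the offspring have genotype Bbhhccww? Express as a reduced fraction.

P(Bbhhccww) = 1/64

bbHhCcww gametes: bHCw×4, bHcw×4, bhCw×4, bhcw×4
BbHhCcWw gametes: BHCW×1, BHCw×1, BHcW×1, BHcw×1, BhCW×1, BhCw×1, BhcW×1, Bhcw×1, bHCW×1, bHCw×1, bHcW×1, bHcw×1, bhCW×1, bhCw×1, bhcW×1, bhcw×1
bbHhCcww×BbHhCcWw grid (16·16=256): BbHHCCWw=4 BbHHCCww=4 BbHHCcWw=8 BbHHCcww=8 BbHHccWw=4 BbHHccww=4 BbHhCCWw=8 BbHhCCww=8 BbHhCcWw=16 BbHhCcww=16 BbHhccWw=8 BbHhccww=8 BbhhCCWw=4 BbhhCCww=4 BbhhCcWw=8 BbhhCcww=8 BbhhccWw=4 Bbhhccww=4 bbHHCCWw=4 bbHHCCww=4 bbHHCcWw=8 bbHHCcww=8 bbHHccWw=4 bbHHccww=4 bbHhCCWw=8 bbHhCCww=8 bbHhCcWw=16 bbHhCcww=16 bbHhccWw=8 bbHhccww=8 bbhhCCWw=4 bbhhCCww=4 bbhhCcWw=8 bbhhCcww=8 bbhhccWw=4 bbhhccww=4
Bbhhccww hits 4/256; gcd=4; 4÷4/256÷4 = 1/64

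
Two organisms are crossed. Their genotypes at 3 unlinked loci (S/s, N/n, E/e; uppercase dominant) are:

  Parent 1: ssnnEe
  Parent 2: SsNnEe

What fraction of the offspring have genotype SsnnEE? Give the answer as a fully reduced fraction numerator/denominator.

ssnnEe gametes: snE×4, sne×4
SsNnEe gametes: SNE×1, SNe×1, SnE×1, Sne×1, sNE×1, sNe×1, snE×1, sne×1
ssnnEe×SsNnEe grid (8·8=64): SsNnEE=4 SsNnEe=8 SsNnee=4 SsnnEE=4 SsnnEe=8 Ssnnee=4 ssNnEE=4 ssNnEe=8 ssNnee=4 ssnnEE=4 ssnnEe=8 ssnnee=4
SsnnEE hits 4/64; gcd=4; 4÷4/64÷4 = 1/16

P(SsnnEE) = 1/16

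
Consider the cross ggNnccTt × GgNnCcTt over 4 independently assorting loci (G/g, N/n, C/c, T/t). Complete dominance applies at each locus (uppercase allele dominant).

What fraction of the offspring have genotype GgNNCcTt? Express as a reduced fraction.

P(GgNNCcTt) = 1/32

ggNnccTt gametes: gNcT×4, gNct×4, gncT×4, gnct×4
GgNnCcTt gametes: GNCT×1, GNCt×1, GNcT×1, GNct×1, GnCT×1, GnCt×1, GncT×1, Gnct×1, gNCT×1, gNCt×1, gNcT×1, gNct×1, gnCT×1, gnCt×1, gncT×1, gnct×1
ggNnccTt×GgNnCcTt grid (16·16=256): GgNNCcTT=4 GgNNCcTt=8 GgNNCctt=4 GgNNccTT=4 GgNNccTt=8 GgNNcctt=4 GgNnCcTT=8 GgNnCcTt=16 GgNnCctt=8 GgNnccTT=8 GgNnccTt=16 GgNncctt=8 GgnnCcTT=4 GgnnCcTt=8 GgnnCctt=4 GgnnccTT=4 GgnnccTt=8 Ggnncctt=4 ggNNCcTT=4 ggNNCcTt=8 ggNNCctt=4 ggNNccTT=4 ggNNccTt=8 ggNNcctt=4 ggNnCcTT=8 ggNnCcTt=16 ggNnCctt=8 ggNnccTT=8 ggNnccTt=16 ggNncctt=8 ggnnCcTT=4 ggnnCcTt=8 ggnnCctt=4 ggnnccTT=4 ggnnccTt=8 ggnncctt=4
GgNNCcTt hits 8/256; gcd=8; 8÷8/256÷8 = 1/32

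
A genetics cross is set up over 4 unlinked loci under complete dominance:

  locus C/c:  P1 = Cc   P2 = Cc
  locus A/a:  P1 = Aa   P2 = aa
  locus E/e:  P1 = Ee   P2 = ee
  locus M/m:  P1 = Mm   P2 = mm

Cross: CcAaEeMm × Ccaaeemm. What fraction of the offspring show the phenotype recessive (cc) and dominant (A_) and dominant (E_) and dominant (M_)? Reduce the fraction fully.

P(cc A_ E_ M_) = 1/32

CcAaEeMm gametes: CAEM×1, CAEm×1, CAeM×1, CAem×1, CaEM×1, CaEm×1, CaeM×1, Caem×1, cAEM×1, cAEm×1, cAeM×1, cAem×1, caEM×1, caEm×1, caeM×1, caem×1
Ccaaeemm gametes: Caem×8, caem×8
CcAaEeMm×Ccaaeemm grid (16·16=256): CCAaEeMm=8 CCAaEemm=8 CCAaeeMm=8 CCAaeemm=8 CCaaEeMm=8 CCaaEemm=8 CCaaeeMm=8 CCaaeemm=8 CcAaEeMm=16 CcAaEemm=16 CcAaeeMm=16 CcAaeemm=16 CcaaEeMm=16 CcaaEemm=16 CcaaeeMm=16 Ccaaeemm=16 ccAaEeMm=8 ccAaEemm=8 ccAaeeMm=8 ccAaeemm=8 ccaaEeMm=8 ccaaEemm=8 ccaaeeMm=8 ccaaeemm=8
cc A_ E_ M_ hits 8/256; gcd=8; 8÷8/256÷8 = 1/32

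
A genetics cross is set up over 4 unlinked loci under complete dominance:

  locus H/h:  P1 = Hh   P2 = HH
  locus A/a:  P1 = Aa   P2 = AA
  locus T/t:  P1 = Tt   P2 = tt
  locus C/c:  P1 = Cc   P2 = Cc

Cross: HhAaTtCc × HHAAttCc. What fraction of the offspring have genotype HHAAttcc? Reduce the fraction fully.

P(HHAAttcc) = 1/32

HhAaTtCc gametes: HATC×1, HATc×1, HAtC×1, HAtc×1, HaTC×1, HaTc×1, HatC×1, Hatc×1, hATC×1, hATc×1, hAtC×1, hAtc×1, haTC×1, haTc×1, hatC×1, hatc×1
HHAAttCc gametes: HAtC×8, HAtc×8
HhAaTtCc×HHAAttCc grid (16·16=256): HHAATtCC=8 HHAATtCc=16 HHAATtcc=8 HHAAttCC=8 HHAAttCc=16 HHAAttcc=8 HHAaTtCC=8 HHAaTtCc=16 HHAaTtcc=8 HHAattCC=8 HHAattCc=16 HHAattcc=8 HhAATtCC=8 HhAATtCc=16 HhAATtcc=8 HhAAttCC=8 HhAAttCc=16 HhAAttcc=8 HhAaTtCC=8 HhAaTtCc=16 HhAaTtcc=8 HhAattCC=8 HhAattCc=16 HhAattcc=8
HHAAttcc hits 8/256; gcd=8; 8÷8/256÷8 = 1/32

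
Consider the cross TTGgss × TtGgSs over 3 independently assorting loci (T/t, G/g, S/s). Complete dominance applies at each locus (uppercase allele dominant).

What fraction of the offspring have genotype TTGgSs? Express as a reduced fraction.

P(TTGgSs) = 1/8

TTGgss gametes: TGs×4, Tgs×4
TtGgSs gametes: TGS×1, TGs×1, TgS×1, Tgs×1, tGS×1, tGs×1, tgS×1, tgs×1
TTGgss×TtGgSs grid (8·8=64): TTGGSs=4 TTGGss=4 TTGgSs=8 TTGgss=8 TTggSs=4 TTggss=4 TtGGSs=4 TtGGss=4 TtGgSs=8 TtGgss=8 TtggSs=4 Ttggss=4
TTGgSs hits 8/64; gcd=8; 8÷8/64÷8 = 1/8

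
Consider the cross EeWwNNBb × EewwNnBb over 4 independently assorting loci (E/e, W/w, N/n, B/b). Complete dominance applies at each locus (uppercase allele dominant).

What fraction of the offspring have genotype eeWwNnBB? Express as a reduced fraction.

P(eeWwNnBB) = 1/64

EeWwNNBb gametes: EWNB×2, EWNb×2, EwNB×2, EwNb×2, eWNB×2, eWNb×2, ewNB×2, ewNb×2
EewwNnBb gametes: EwNB×2, EwNb×2, EwnB×2, Ewnb×2, ewNB×2, ewNb×2, ewnB×2, ewnb×2
EeWwNNBb×EewwNnBb grid (16·16=256): EEWwNNBB=4 EEWwNNBb=8 EEWwNNbb=4 EEWwNnBB=4 EEWwNnBb=8 EEWwNnbb=4 EEwwNNBB=4 EEwwNNBb=8 EEwwNNbb=4 EEwwNnBB=4 EEwwNnBb=8 EEwwNnbb=4 EeWwNNBB=8 EeWwNNBb=16 EeWwNNbb=8 EeWwNnBB=8 EeWwNnBb=16 EeWwNnbb=8 EewwNNBB=8 EewwNNBb=16 EewwNNbb=8 EewwNnBB=8 EewwNnBb=16 EewwNnbb=8 eeWwNNBB=4 eeWwNNBb=8 eeWwNNbb=4 eeWwNnBB=4 eeWwNnBb=8 eeWwNnbb=4 eewwNNBB=4 eewwNNBb=8 eewwNNbb=4 eewwNnBB=4 eewwNnBb=8 eewwNnbb=4
eeWwNnBB hits 4/256; gcd=4; 4÷4/256÷4 = 1/64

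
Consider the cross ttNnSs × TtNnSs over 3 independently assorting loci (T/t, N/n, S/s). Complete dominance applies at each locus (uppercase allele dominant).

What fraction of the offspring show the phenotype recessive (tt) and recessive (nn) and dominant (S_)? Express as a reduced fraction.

ttNnSs gametes: tNS×2, tNs×2, tnS×2, tns×2
TtNnSs gametes: TNS×1, TNs×1, TnS×1, Tns×1, tNS×1, tNs×1, tnS×1, tns×1
ttNnSs×TtNnSs grid (8·8=64): TtNNSS=2 TtNNSs=4 TtNNss=2 TtNnSS=4 TtNnSs=8 TtNnss=4 TtnnSS=2 TtnnSs=4 Ttnnss=2 ttNNSS=2 ttNNSs=4 ttNNss=2 ttNnSS=4 ttNnSs=8 ttNnss=4 ttnnSS=2 ttnnSs=4 ttnnss=2
tt nn S_ hits 6/64; gcd=2; 6÷2/64÷2 = 3/32

P(tt nn S_) = 3/32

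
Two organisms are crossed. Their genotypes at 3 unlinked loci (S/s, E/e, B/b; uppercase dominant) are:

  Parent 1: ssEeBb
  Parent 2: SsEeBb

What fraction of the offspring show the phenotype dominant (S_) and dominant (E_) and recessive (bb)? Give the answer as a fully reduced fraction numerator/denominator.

ssEeBb gametes: sEB×2, sEb×2, seB×2, seb×2
SsEeBb gametes: SEB×1, SEb×1, SeB×1, Seb×1, sEB×1, sEb×1, seB×1, seb×1
ssEeBb×SsEeBb grid (8·8=64): SsEEBB=2 SsEEBb=4 SsEEbb=2 SsEeBB=4 SsEeBb=8 SsEebb=4 SseeBB=2 SseeBb=4 Sseebb=2 ssEEBB=2 ssEEBb=4 ssEEbb=2 ssEeBB=4 ssEeBb=8 ssEebb=4 sseeBB=2 sseeBb=4 sseebb=2
S_ E_ bb hits 6/64; gcd=2; 6÷2/64÷2 = 3/32

P(S_ E_ bb) = 3/32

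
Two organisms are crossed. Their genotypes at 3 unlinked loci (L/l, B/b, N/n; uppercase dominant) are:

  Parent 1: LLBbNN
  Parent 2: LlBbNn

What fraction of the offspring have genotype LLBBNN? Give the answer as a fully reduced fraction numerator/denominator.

LLBbNN gametes: LBN×4, LbN×4
LlBbNn gametes: LBN×1, LBn×1, LbN×1, Lbn×1, lBN×1, lBn×1, lbN×1, lbn×1
LLBbNN×LlBbNn grid (8·8=64): LLBBNN=4 LLBBNn=4 LLBbNN=8 LLBbNn=8 LLbbNN=4 LLbbNn=4 LlBBNN=4 LlBBNn=4 LlBbNN=8 LlBbNn=8 LlbbNN=4 LlbbNn=4
LLBBNN hits 4/64; gcd=4; 4÷4/64÷4 = 1/16

P(LLBBNN) = 1/16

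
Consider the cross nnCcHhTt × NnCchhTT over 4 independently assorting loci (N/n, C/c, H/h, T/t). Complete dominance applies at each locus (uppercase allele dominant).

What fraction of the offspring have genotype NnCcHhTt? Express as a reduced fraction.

nnCcHhTt gametes: nCHT×2, nCHt×2, nChT×2, nCht×2, ncHT×2, ncHt×2, nchT×2, ncht×2
NnCchhTT gametes: NChT×4, NchT×4, nChT×4, nchT×4
nnCcHhTt×NnCchhTT grid (16·16=256): NnCCHhTT=8 NnCCHhTt=8 NnCChhTT=8 NnCChhTt=8 NnCcHhTT=16 NnCcHhTt=16 NnCchhTT=16 NnCchhTt=16 NnccHhTT=8 NnccHhTt=8 NncchhTT=8 NncchhTt=8 nnCCHhTT=8 nnCCHhTt=8 nnCChhTT=8 nnCChhTt=8 nnCcHhTT=16 nnCcHhTt=16 nnCchhTT=16 nnCchhTt=16 nnccHhTT=8 nnccHhTt=8 nncchhTT=8 nncchhTt=8
NnCcHhTt hits 16/256; gcd=16; 16÷16/256÷16 = 1/16

P(NnCcHhTt) = 1/16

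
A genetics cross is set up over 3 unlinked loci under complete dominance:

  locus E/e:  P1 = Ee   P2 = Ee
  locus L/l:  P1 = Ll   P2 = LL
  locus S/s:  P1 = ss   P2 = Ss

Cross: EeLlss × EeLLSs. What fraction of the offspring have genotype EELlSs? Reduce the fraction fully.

P(EELlSs) = 1/16

EeLlss gametes: ELs×2, Els×2, eLs×2, els×2
EeLLSs gametes: ELS×2, ELs×2, eLS×2, eLs×2
EeLlss×EeLLSs grid (8·8=64): EELLSs=4 EELLss=4 EELlSs=4 EELlss=4 EeLLSs=8 EeLLss=8 EeLlSs=8 EeLlss=8 eeLLSs=4 eeLLss=4 eeLlSs=4 eeLlss=4
EELlSs hits 4/64; gcd=4; 4÷4/64÷4 = 1/16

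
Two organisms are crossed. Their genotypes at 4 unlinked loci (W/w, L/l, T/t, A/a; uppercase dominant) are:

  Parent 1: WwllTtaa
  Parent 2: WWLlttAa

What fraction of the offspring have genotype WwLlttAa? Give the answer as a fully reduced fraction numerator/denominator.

P(WwLlttAa) = 1/16

WwllTtaa gametes: WlTa×4, Wlta×4, wlTa×4, wlta×4
WWLlttAa gametes: WLtA×4, WLta×4, WltA×4, Wlta×4
WwllTtaa×WWLlttAa grid (16·16=256): WWLlTtAa=16 WWLlTtaa=16 WWLlttAa=16 WWLlttaa=16 WWllTtAa=16 WWllTtaa=16 WWllttAa=16 WWllttaa=16 WwLlTtAa=16 WwLlTtaa=16 WwLlttAa=16 WwLlttaa=16 WwllTtAa=16 WwllTtaa=16 WwllttAa=16 Wwllttaa=16
WwLlttAa hits 16/256; gcd=16; 16÷16/256÷16 = 1/16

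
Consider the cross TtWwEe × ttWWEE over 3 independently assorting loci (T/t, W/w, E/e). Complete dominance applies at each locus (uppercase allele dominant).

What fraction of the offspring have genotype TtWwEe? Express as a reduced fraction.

TtWwEe gametes: TWE×1, TWe×1, TwE×1, Twe×1, tWE×1, tWe×1, twE×1, twe×1
ttWWEE gametes: tWE×8
TtWwEe×ttWWEE grid (8·8=64): TtWWEE=8 TtWWEe=8 TtWwEE=8 TtWwEe=8 ttWWEE=8 ttWWEe=8 ttWwEE=8 ttWwEe=8
TtWwEe hits 8/64; gcd=8; 8÷8/64÷8 = 1/8

P(TtWwEe) = 1/8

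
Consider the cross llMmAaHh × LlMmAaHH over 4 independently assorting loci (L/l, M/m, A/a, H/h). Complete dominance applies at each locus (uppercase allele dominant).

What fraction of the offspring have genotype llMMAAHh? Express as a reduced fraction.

P(llMMAAHh) = 1/64

llMmAaHh gametes: lMAH×2, lMAh×2, lMaH×2, lMah×2, lmAH×2, lmAh×2, lmaH×2, lmah×2
LlMmAaHH gametes: LMAH×2, LMaH×2, LmAH×2, LmaH×2, lMAH×2, lMaH×2, lmAH×2, lmaH×2
llMmAaHh×LlMmAaHH grid (16·16=256): LlMMAAHH=4 LlMMAAHh=4 LlMMAaHH=8 LlMMAaHh=8 LlMMaaHH=4 LlMMaaHh=4 LlMmAAHH=8 LlMmAAHh=8 LlMmAaHH=16 LlMmAaHh=16 LlMmaaHH=8 LlMmaaHh=8 LlmmAAHH=4 LlmmAAHh=4 LlmmAaHH=8 LlmmAaHh=8 LlmmaaHH=4 LlmmaaHh=4 llMMAAHH=4 llMMAAHh=4 llMMAaHH=8 llMMAaHh=8 llMMaaHH=4 llMMaaHh=4 llMmAAHH=8 llMmAAHh=8 llMmAaHH=16 llMmAaHh=16 llMmaaHH=8 llMmaaHh=8 llmmAAHH=4 llmmAAHh=4 llmmAaHH=8 llmmAaHh=8 llmmaaHH=4 llmmaaHh=4
llMMAAHh hits 4/256; gcd=4; 4÷4/256÷4 = 1/64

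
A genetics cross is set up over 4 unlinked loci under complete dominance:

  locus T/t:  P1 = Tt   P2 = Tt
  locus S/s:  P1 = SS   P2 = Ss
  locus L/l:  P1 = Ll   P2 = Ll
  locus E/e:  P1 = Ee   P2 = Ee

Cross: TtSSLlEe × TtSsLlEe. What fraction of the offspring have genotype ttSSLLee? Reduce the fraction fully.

TtSSLlEe gametes: TSLE×2, TSLe×2, TSlE×2, TSle×2, tSLE×2, tSLe×2, tSlE×2, tSle×2
TtSsLlEe gametes: TSLE×1, TSLe×1, TSlE×1, TSle×1, TsLE×1, TsLe×1, TslE×1, Tsle×1, tSLE×1, tSLe×1, tSlE×1, tSle×1, tsLE×1, tsLe×1, tslE×1, tsle×1
TtSSLlEe×TtSsLlEe grid (16·16=256): TTSSLLEE=2 TTSSLLEe=4 TTSSLLee=2 TTSSLlEE=4 TTSSLlEe=8 TTSSLlee=4 TTSSllEE=2 TTSSllEe=4 TTSSllee=2 TTSsLLEE=2 TTSsLLEe=4 TTSsLLee=2 TTSsLlEE=4 TTSsLlEe=8 TTSsLlee=4 TTSsllEE=2 TTSsllEe=4 TTSsllee=2 TtSSLLEE=4 TtSSLLEe=8 TtSSLLee=4 TtSSLlEE=8 TtSSLlEe=16 TtSSLlee=8 TtSSllEE=4 TtSSllEe=8 TtSSllee=4 TtSsLLEE=4 TtSsLLEe=8 TtSsLLee=4 TtSsLlEE=8 TtSsLlEe=16 TtSsLlee=8 TtSsllEE=4 TtSsllEe=8 TtSsllee=4 ttSSLLEE=2 ttSSLLEe=4 ttSSLLee=2 ttSSLlEE=4 ttSSLlEe=8 ttSSLlee=4 ttSSllEE=2 ttSSllEe=4 ttSSllee=2 ttSsLLEE=2 ttSsLLEe=4 ttSsLLee=2 ttSsLlEE=4 ttSsLlEe=8 ttSsLlee=4 ttSsllEE=2 ttSsllEe=4 ttSsllee=2
ttSSLLee hits 2/256; gcd=2; 2÷2/256÷2 = 1/128

P(ttSSLLee) = 1/128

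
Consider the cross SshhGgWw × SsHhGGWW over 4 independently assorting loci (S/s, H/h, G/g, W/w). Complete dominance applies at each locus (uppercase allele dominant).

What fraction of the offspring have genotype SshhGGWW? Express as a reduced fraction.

SshhGgWw gametes: ShGW×2, ShGw×2, ShgW×2, Shgw×2, shGW×2, shGw×2, shgW×2, shgw×2
SsHhGGWW gametes: SHGW×4, ShGW×4, sHGW×4, shGW×4
SshhGgWw×SsHhGGWW grid (16·16=256): SSHhGGWW=8 SSHhGGWw=8 SSHhGgWW=8 SSHhGgWw=8 SShhGGWW=8 SShhGGWw=8 SShhGgWW=8 SShhGgWw=8 SsHhGGWW=16 SsHhGGWw=16 SsHhGgWW=16 SsHhGgWw=16 SshhGGWW=16 SshhGGWw=16 SshhGgWW=16 SshhGgWw=16 ssHhGGWW=8 ssHhGGWw=8 ssHhGgWW=8 ssHhGgWw=8 sshhGGWW=8 sshhGGWw=8 sshhGgWW=8 sshhGgWw=8
SshhGGWW hits 16/256; gcd=16; 16÷16/256÷16 = 1/16

P(SshhGGWW) = 1/16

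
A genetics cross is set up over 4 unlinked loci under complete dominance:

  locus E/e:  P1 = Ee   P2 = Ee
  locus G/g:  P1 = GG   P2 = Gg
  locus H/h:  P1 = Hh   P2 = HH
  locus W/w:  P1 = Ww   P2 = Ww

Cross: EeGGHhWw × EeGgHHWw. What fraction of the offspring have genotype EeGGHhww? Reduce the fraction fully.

P(EeGGHhww) = 1/32

EeGGHhWw gametes: EGHW×2, EGHw×2, EGhW×2, EGhw×2, eGHW×2, eGHw×2, eGhW×2, eGhw×2
EeGgHHWw gametes: EGHW×2, EGHw×2, EgHW×2, EgHw×2, eGHW×2, eGHw×2, egHW×2, egHw×2
EeGGHhWw×EeGgHHWw grid (16·16=256): EEGGHHWW=4 EEGGHHWw=8 EEGGHHww=4 EEGGHhWW=4 EEGGHhWw=8 EEGGHhww=4 EEGgHHWW=4 EEGgHHWw=8 EEGgHHww=4 EEGgHhWW=4 EEGgHhWw=8 EEGgHhww=4 EeGGHHWW=8 EeGGHHWw=16 EeGGHHww=8 EeGGHhWW=8 EeGGHhWw=16 EeGGHhww=8 EeGgHHWW=8 EeGgHHWw=16 EeGgHHww=8 EeGgHhWW=8 EeGgHhWw=16 EeGgHhww=8 eeGGHHWW=4 eeGGHHWw=8 eeGGHHww=4 eeGGHhWW=4 eeGGHhWw=8 eeGGHhww=4 eeGgHHWW=4 eeGgHHWw=8 eeGgHHww=4 eeGgHhWW=4 eeGgHhWw=8 eeGgHhww=4
EeGGHhww hits 8/256; gcd=8; 8÷8/256÷8 = 1/32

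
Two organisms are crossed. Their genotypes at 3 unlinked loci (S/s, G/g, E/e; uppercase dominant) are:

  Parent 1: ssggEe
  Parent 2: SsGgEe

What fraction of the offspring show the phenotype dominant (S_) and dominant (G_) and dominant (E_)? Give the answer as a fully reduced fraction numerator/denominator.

P(S_ G_ E_) = 3/16

ssggEe gametes: sgE×4, sge×4
SsGgEe gametes: SGE×1, SGe×1, SgE×1, Sge×1, sGE×1, sGe×1, sgE×1, sge×1
ssggEe×SsGgEe grid (8·8=64): SsGgEE=4 SsGgEe=8 SsGgee=4 SsggEE=4 SsggEe=8 Ssggee=4 ssGgEE=4 ssGgEe=8 ssGgee=4 ssggEE=4 ssggEe=8 ssggee=4
S_ G_ E_ hits 12/64; gcd=4; 12÷4/64÷4 = 3/16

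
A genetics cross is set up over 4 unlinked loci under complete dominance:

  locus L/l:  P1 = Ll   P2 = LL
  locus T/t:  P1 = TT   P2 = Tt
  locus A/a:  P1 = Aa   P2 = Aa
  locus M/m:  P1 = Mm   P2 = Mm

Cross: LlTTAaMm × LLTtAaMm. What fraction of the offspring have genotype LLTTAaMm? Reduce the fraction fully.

P(LLTTAaMm) = 1/16

LlTTAaMm gametes: LTAM×2, LTAm×2, LTaM×2, LTam×2, lTAM×2, lTAm×2, lTaM×2, lTam×2
LLTtAaMm gametes: LTAM×2, LTAm×2, LTaM×2, LTam×2, LtAM×2, LtAm×2, LtaM×2, Ltam×2
LlTTAaMm×LLTtAaMm grid (16·16=256): LLTTAAMM=4 LLTTAAMm=8 LLTTAAmm=4 LLTTAaMM=8 LLTTAaMm=16 LLTTAamm=8 LLTTaaMM=4 LLTTaaMm=8 LLTTaamm=4 LLTtAAMM=4 LLTtAAMm=8 LLTtAAmm=4 LLTtAaMM=8 LLTtAaMm=16 LLTtAamm=8 LLTtaaMM=4 LLTtaaMm=8 LLTtaamm=4 LlTTAAMM=4 LlTTAAMm=8 LlTTAAmm=4 LlTTAaMM=8 LlTTAaMm=16 LlTTAamm=8 LlTTaaMM=4 LlTTaaMm=8 LlTTaamm=4 LlTtAAMM=4 LlTtAAMm=8 LlTtAAmm=4 LlTtAaMM=8 LlTtAaMm=16 LlTtAamm=8 LlTtaaMM=4 LlTtaaMm=8 LlTtaamm=4
LLTTAaMm hits 16/256; gcd=16; 16÷16/256÷16 = 1/16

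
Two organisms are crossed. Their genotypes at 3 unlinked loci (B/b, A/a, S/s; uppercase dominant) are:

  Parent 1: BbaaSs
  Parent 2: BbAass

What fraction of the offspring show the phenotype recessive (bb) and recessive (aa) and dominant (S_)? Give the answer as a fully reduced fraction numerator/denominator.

P(bb aa S_) = 1/16

BbaaSs gametes: BaS×2, Bas×2, baS×2, bas×2
BbAass gametes: BAs×2, Bas×2, bAs×2, bas×2
BbaaSs×BbAass grid (8·8=64): BBAaSs=4 BBAass=4 BBaaSs=4 BBaass=4 BbAaSs=8 BbAass=8 BbaaSs=8 Bbaass=8 bbAaSs=4 bbAass=4 bbaaSs=4 bbaass=4
bb aa S_ hits 4/64; gcd=4; 4÷4/64÷4 = 1/16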